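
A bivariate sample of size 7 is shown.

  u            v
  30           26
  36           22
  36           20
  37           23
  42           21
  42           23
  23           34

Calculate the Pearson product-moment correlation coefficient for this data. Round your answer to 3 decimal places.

n = 7, Σu = 246, Σv = 169, Σu² = 8918, Σv² = 4215, Σuv = 5773
nΣuv − ΣuΣv = 40411 − 41574 = -1163
nΣu² − (Σu)² = 62426 − 60516 = 1910; nΣv² − (Σv)² = 29505 − 28561 = 944
r = -1163 / √(1910 × 944) = -1163 / 1342.7732 ≈ -0.866

-0.866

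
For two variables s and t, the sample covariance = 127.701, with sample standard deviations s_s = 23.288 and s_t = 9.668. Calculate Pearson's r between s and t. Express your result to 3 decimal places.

0.567

r = Cov(s,t) / (s_s · s_t) = 127.701 / (23.288 × 9.668)
  = 127.701 / 225.1484 ≈ 0.567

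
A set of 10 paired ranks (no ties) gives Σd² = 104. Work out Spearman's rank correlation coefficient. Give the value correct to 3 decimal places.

ρ = 1 − 6Σd² / [n(n²−1)] = 1 − 6×104 / (10×99)
  = 1 − 624/990 = 1 − 0.6303 ≈ 0.370

0.370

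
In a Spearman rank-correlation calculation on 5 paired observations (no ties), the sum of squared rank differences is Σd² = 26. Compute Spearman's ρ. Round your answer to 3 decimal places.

-0.300

ρ = 1 − 6Σd² / [n(n²−1)] = 1 − 6×26 / (5×24)
  = 1 − 156/120 = 1 − 1.3000 ≈ -0.300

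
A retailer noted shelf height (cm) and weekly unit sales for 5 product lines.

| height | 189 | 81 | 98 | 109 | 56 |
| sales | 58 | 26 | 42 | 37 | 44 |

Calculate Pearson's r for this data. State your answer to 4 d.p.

0.6925

n = 5, Σx = 533, Σy = 207, Σx² = 66903, Σy² = 9109, Σxy = 23681
nΣxy − ΣxΣy = 118405 − 110331 = 8074
nΣx² − (Σx)² = 334515 − 284089 = 50426; nΣy² − (Σy)² = 45545 − 42849 = 2696
r = 8074 / √(50426 × 2696) = 8074 / 11659.6954 ≈ 0.6925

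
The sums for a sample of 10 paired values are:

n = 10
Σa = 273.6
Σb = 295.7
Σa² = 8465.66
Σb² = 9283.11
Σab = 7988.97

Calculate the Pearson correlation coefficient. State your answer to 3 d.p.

-0.139

r = (nΣab − ΣaΣb) / √[(nΣa² − (Σa)²)(nΣb² − (Σb)²)]
Numerator: 10×7988.97 − 273.6×295.7 = -1013.82
Denominator: √[(84656.6 − 74856.96)(92831.1 − 87438.49)] = √[9799.64 × 5392.61] = 7269.5004
r = -1013.82 / 7269.5004 ≈ -0.139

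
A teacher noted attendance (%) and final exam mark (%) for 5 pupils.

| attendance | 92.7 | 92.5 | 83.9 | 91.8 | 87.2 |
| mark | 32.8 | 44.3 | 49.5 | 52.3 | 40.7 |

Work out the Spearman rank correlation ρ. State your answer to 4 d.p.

-0.5000

Rank attendance: 5, 4, 1, 3, 2
Rank mark: 1, 3, 4, 5, 2
d = rank(attendance) − rank(mark): 4, 1, -3, -2, 0; Σd² = 30
ρ = 1 − 6Σd² / [n(n²−1)] = 1 − 6×30 / (5×24) = 1 − 180/120 ≈ -0.5000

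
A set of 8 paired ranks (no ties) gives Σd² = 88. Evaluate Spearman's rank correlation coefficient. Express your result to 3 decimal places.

-0.048

ρ = 1 − 6Σd² / [n(n²−1)] = 1 − 6×88 / (8×63)
  = 1 − 528/504 = 1 − 1.0476 ≈ -0.048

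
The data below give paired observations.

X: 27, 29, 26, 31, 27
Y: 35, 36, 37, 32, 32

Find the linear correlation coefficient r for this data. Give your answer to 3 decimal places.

-0.489

n = 5, ΣX = 140, ΣY = 172, ΣX² = 3936, ΣY² = 5938, ΣXY = 4807
nΣXY − ΣXΣY = 24035 − 24080 = -45
nΣX² − (ΣX)² = 19680 − 19600 = 80; nΣY² − (ΣY)² = 29690 − 29584 = 106
r = -45 / √(80 × 106) = -45 / 92.0869 ≈ -0.489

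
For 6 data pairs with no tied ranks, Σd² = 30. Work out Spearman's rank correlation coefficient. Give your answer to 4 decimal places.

0.1429

ρ = 1 − 6Σd² / [n(n²−1)] = 1 − 6×30 / (6×35)
  = 1 − 180/210 = 1 − 0.85714 ≈ 0.1429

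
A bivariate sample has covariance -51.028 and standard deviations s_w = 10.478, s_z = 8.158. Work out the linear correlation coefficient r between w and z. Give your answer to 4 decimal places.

-0.5970

r = Cov(w,z) / (s_w · s_z) = -51.028 / (10.478 × 8.158)
  = -51.028 / 85.4795 ≈ -0.5970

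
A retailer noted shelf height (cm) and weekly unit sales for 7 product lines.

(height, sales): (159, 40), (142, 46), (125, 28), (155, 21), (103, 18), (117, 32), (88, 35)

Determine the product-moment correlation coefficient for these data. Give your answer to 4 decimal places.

0.2416

n = 7, Σx = 889, Σy = 220, Σx² = 117137, Σy² = 7514, Σxy = 28325
nΣxy − ΣxΣy = 198275 − 195580 = 2695
nΣx² − (Σx)² = 819959 − 790321 = 29638; nΣy² − (Σy)² = 52598 − 48400 = 4198
r = 2695 / √(29638 × 4198) = 2695 / 11154.3859 ≈ 0.2416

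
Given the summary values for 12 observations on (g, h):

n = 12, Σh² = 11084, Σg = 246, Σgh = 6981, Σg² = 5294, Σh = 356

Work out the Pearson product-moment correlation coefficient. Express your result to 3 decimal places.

r = (nΣgh − ΣgΣh) / √[(nΣg² − (Σg)²)(nΣh² − (Σh)²)]
Numerator: 12×6981 − 246×356 = -3804
Denominator: √[(63528 − 60516)(133008 − 126736)] = √[3012 × 6272] = 4346.4082
r = -3804 / 4346.4082 ≈ -0.875

-0.875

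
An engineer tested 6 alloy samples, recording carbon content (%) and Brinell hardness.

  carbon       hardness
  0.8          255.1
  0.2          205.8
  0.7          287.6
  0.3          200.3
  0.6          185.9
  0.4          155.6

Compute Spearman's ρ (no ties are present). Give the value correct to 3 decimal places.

0.429

Rank carbon: 6, 1, 5, 2, 4, 3
Rank hardness: 5, 4, 6, 3, 2, 1
d = rank(carbon) − rank(hardness): 1, -3, -1, -1, 2, 2; Σd² = 20
ρ = 1 − 6Σd² / [n(n²−1)] = 1 − 6×20 / (6×35) = 1 − 120/210 ≈ 0.429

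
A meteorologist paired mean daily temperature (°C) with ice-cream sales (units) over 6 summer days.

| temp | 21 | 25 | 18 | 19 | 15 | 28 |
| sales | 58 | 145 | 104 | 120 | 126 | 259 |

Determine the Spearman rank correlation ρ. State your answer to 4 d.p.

Rank temp: 4, 5, 2, 3, 1, 6
Rank sales: 1, 5, 2, 3, 4, 6
d = rank(temp) − rank(sales): 3, 0, 0, 0, -3, 0; Σd² = 18
ρ = 1 − 6Σd² / [n(n²−1)] = 1 − 6×18 / (6×35) = 1 − 108/210 ≈ 0.4857

0.4857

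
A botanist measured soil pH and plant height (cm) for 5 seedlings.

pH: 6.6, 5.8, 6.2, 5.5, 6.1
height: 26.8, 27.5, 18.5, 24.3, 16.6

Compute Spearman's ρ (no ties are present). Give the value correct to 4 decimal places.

Rank pH: 5, 2, 4, 1, 3
Rank height: 4, 5, 2, 3, 1
d = rank(pH) − rank(height): 1, -3, 2, -2, 2; Σd² = 22
ρ = 1 − 6Σd² / [n(n²−1)] = 1 − 6×22 / (5×24) = 1 − 132/120 ≈ -0.1000

-0.1000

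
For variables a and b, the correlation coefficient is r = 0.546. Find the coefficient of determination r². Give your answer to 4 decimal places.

r² = (0.546)² = 0.2981

0.2981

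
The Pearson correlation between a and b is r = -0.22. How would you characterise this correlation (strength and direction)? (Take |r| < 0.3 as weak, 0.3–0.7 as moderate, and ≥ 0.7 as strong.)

r = -0.22 < 0 so the relationship is negative.
|r| = 0.22, which falls in the weak range.

weak negative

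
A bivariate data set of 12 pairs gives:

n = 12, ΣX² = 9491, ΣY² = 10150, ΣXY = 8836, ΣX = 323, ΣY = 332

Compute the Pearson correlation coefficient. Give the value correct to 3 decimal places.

-0.114

r = (nΣXY − ΣXΣY) / √[(nΣX² − (ΣX)²)(nΣY² − (ΣY)²)]
Numerator: 12×8836 − 323×332 = -1204
Denominator: √[(113892 − 104329)(121800 − 110224)] = √[9563 × 11576] = 10521.4680
r = -1204 / 10521.4680 ≈ -0.114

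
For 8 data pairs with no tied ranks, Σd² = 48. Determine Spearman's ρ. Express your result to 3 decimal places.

0.429

ρ = 1 − 6Σd² / [n(n²−1)] = 1 − 6×48 / (8×63)
  = 1 − 288/504 = 1 − 0.5714 ≈ 0.429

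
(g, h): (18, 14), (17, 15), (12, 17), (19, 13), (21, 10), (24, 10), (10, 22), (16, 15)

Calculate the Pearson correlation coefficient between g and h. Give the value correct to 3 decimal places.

n = 8, Σg = 137, Σh = 116, Σg² = 2491, Σh² = 1788, Σgh = 1868
nΣgh − ΣgΣh = 14944 − 15892 = -948
nΣg² − (Σg)² = 19928 − 18769 = 1159; nΣh² − (Σh)² = 14304 − 13456 = 848
r = -948 / √(1159 × 848) = -948 / 991.3788 ≈ -0.956

-0.956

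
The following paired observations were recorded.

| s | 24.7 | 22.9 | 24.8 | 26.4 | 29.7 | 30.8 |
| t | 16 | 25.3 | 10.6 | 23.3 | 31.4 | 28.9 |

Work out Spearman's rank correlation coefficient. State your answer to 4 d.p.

Rank s: 2, 1, 3, 4, 5, 6
Rank t: 2, 4, 1, 3, 6, 5
d = rank(s) − rank(t): 0, -3, 2, 1, -1, 1; Σd² = 16
ρ = 1 − 6Σd² / [n(n²−1)] = 1 − 6×16 / (6×35) = 1 − 96/210 ≈ 0.5429

0.5429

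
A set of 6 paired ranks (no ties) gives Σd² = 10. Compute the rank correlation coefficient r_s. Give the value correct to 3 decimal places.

0.714

ρ = 1 − 6Σd² / [n(n²−1)] = 1 − 6×10 / (6×35)
  = 1 − 60/210 = 1 − 0.2857 ≈ 0.714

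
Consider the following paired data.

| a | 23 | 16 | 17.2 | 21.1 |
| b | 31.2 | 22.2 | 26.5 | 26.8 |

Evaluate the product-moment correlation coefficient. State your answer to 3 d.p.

n = 4, Σa = 77.3, Σb = 106.7, Σa² = 1526.05, Σb² = 2886.77, Σab = 2094.08
nΣab − ΣaΣb = 8376.32 − 8247.91 = 128.41
nΣa² − (Σa)² = 6104.2 − 5975.29 = 128.91; nΣb² − (Σb)² = 11547.08 − 11384.89 = 162.19
r = 128.41 / √(128.91 × 162.19) = 128.41 / 144.5957 ≈ 0.888

0.888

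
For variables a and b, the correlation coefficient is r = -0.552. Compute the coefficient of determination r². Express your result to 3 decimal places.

0.305

r² = (-0.552)² = 0.305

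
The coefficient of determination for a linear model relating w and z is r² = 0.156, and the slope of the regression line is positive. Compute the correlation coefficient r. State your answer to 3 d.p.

0.395

|r| = √0.156 = 0.395
The association is positive, so r = 0.395.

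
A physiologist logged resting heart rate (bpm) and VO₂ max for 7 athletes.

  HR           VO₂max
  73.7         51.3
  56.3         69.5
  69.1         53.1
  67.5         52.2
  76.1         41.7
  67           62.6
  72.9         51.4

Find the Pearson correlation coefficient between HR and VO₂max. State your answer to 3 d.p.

-0.917

n = 7, Σx = 482.6, Σy = 381.8, Σx² = 33527.06, Σy² = 21306, Σxy = 26001
nΣxy − ΣxΣy = 182007 − 184256.68 = -2249.68
nΣx² − (Σx)² = 234689.42 − 232902.76 = 1786.66; nΣy² − (Σy)² = 149142 − 145771.24 = 3370.76
r = -2249.68 / √(1786.66 × 3370.76) = -2249.68 / 2454.0583 ≈ -0.917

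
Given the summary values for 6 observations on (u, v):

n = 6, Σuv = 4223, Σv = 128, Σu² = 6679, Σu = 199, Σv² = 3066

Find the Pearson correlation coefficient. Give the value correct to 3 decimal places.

r = (nΣuv − ΣuΣv) / √[(nΣu² − (Σu)²)(nΣv² − (Σv)²)]
Numerator: 6×4223 − 199×128 = -134
Denominator: √[(40074 − 39601)(18396 − 16384)] = √[473 × 2012] = 975.5388
r = -134 / 975.5388 ≈ -0.137

-0.137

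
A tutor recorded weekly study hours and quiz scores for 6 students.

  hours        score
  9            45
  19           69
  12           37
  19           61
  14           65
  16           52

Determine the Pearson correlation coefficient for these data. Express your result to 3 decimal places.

0.736

n = 6, Σx = 89, Σy = 329, Σx² = 1399, Σy² = 18805, Σxy = 5061
nΣxy − ΣxΣy = 30366 − 29281 = 1085
nΣx² − (Σx)² = 8394 − 7921 = 473; nΣy² − (Σy)² = 112830 − 108241 = 4589
r = 1085 / √(473 × 4589) = 1085 / 1473.2946 ≈ 0.736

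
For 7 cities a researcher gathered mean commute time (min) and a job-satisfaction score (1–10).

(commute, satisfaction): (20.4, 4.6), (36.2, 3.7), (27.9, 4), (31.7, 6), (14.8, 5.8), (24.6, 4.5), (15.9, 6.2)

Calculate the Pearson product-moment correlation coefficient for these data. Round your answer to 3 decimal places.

n = 7, Σx = 171.5, Σy = 34.8, Σx² = 4586.91, Σy² = 179.18, Σxy = 824.7
nΣxy − ΣxΣy = 5772.9 − 5968.2 = -195.3
nΣx² − (Σx)² = 32108.37 − 29412.25 = 2696.12; nΣy² − (Σy)² = 1254.26 − 1211.04 = 43.22
r = -195.3 / √(2696.12 × 43.22) = -195.3 / 341.3595 ≈ -0.572

-0.572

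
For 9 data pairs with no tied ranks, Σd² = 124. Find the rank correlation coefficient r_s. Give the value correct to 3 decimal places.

-0.033

ρ = 1 − 6Σd² / [n(n²−1)] = 1 − 6×124 / (9×80)
  = 1 − 744/720 = 1 − 1.0333 ≈ -0.033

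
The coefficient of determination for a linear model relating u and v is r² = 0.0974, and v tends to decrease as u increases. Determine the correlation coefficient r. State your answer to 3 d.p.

-0.312

|r| = √0.0974 = 0.312
The association is negative, so r = −0.312.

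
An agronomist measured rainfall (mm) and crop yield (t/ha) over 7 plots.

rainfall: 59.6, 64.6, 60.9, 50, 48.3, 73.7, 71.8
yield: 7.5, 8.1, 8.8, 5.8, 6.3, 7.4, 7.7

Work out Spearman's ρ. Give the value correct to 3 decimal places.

Rank rainfall: 3, 5, 4, 2, 1, 7, 6
Rank yield: 4, 6, 7, 1, 2, 3, 5
d = rank(rainfall) − rank(yield): -1, -1, -3, 1, -1, 4, 1; Σd² = 30
ρ = 1 − 6Σd² / [n(n²−1)] = 1 − 6×30 / (7×48) = 1 − 180/336 ≈ 0.464

0.464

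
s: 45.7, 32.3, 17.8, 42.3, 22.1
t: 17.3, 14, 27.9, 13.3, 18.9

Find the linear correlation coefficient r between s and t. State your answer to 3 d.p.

-0.732

n = 5, Σs = 160.2, Σt = 91.4, Σs² = 5726.32, Σt² = 1807.8, Σst = 2719.71
nΣst − ΣsΣt = 13598.55 − 14642.28 = -1043.73
nΣs² − (Σs)² = 28631.6 − 25664.04 = 2967.56; nΣt² − (Σt)² = 9039 − 8353.96 = 685.04
r = -1043.73 / √(2967.56 × 685.04) = -1043.73 / 1425.7971 ≈ -0.732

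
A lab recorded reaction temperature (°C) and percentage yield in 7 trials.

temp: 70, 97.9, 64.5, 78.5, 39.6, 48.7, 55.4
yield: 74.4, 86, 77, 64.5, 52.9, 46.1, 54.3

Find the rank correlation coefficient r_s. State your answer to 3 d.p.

0.821

Rank temp: 5, 7, 4, 6, 1, 2, 3
Rank yield: 5, 7, 6, 4, 2, 1, 3
d = rank(temp) − rank(yield): 0, 0, -2, 2, -1, 1, 0; Σd² = 10
ρ = 1 − 6Σd² / [n(n²−1)] = 1 − 6×10 / (7×48) = 1 − 60/336 ≈ 0.821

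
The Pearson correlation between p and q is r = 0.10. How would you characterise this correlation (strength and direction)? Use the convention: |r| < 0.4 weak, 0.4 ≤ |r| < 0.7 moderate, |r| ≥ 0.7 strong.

r = 0.10 > 0 so the relationship is positive.
|r| = 0.10, which falls in the weak range.

weak positive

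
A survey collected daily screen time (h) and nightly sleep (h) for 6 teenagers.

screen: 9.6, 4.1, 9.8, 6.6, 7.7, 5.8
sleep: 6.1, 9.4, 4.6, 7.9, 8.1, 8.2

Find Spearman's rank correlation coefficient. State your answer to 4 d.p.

-0.9429

Rank screen: 5, 1, 6, 3, 4, 2
Rank sleep: 2, 6, 1, 3, 4, 5
d = rank(screen) − rank(sleep): 3, -5, 5, 0, 0, -3; Σd² = 68
ρ = 1 − 6Σd² / [n(n²−1)] = 1 − 6×68 / (6×35) = 1 − 408/210 ≈ -0.9429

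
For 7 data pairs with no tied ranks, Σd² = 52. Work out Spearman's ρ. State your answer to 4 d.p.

ρ = 1 − 6Σd² / [n(n²−1)] = 1 − 6×52 / (7×48)
  = 1 − 312/336 = 1 − 0.92857 ≈ 0.0714

0.0714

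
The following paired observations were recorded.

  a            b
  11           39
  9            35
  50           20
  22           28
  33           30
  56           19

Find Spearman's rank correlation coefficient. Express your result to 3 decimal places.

Rank a: 2, 1, 5, 3, 4, 6
Rank b: 6, 5, 2, 3, 4, 1
d = rank(a) − rank(b): -4, -4, 3, 0, 0, 5; Σd² = 66
ρ = 1 − 6Σd² / [n(n²−1)] = 1 − 6×66 / (6×35) = 1 − 396/210 ≈ -0.886

-0.886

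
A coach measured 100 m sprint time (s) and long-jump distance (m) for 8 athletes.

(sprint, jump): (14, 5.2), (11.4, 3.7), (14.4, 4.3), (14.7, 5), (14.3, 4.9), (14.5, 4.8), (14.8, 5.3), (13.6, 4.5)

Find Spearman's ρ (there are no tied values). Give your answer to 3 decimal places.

Rank sprint: 3, 1, 5, 7, 4, 6, 8, 2
Rank jump: 7, 1, 2, 6, 5, 4, 8, 3
d = rank(sprint) − rank(jump): -4, 0, 3, 1, -1, 2, 0, -1; Σd² = 32
ρ = 1 − 6Σd² / [n(n²−1)] = 1 − 6×32 / (8×63) = 1 − 192/504 ≈ 0.619

0.619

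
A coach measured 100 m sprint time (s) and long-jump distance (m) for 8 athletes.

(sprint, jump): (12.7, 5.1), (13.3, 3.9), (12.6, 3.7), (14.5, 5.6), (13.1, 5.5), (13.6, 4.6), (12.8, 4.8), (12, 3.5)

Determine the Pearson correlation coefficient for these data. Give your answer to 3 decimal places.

n = 8, Σx = 104.6, Σy = 36.7, Σx² = 1371.6, Σy² = 172.97, Σxy = 482.51
nΣxy − ΣxΣy = 3860.08 − 3838.82 = 21.26
nΣx² − (Σx)² = 10972.8 − 10941.16 = 31.64; nΣy² − (Σy)² = 1383.76 − 1346.89 = 36.87
r = 21.26 / √(31.64 × 36.87) = 21.26 / 34.1550 ≈ 0.622

0.622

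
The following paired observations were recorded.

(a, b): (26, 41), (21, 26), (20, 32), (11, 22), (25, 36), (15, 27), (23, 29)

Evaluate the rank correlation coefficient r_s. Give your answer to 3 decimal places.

Rank a: 7, 4, 3, 1, 6, 2, 5
Rank b: 7, 2, 5, 1, 6, 3, 4
d = rank(a) − rank(b): 0, 2, -2, 0, 0, -1, 1; Σd² = 10
ρ = 1 − 6Σd² / [n(n²−1)] = 1 − 6×10 / (7×48) = 1 − 60/336 ≈ 0.821

0.821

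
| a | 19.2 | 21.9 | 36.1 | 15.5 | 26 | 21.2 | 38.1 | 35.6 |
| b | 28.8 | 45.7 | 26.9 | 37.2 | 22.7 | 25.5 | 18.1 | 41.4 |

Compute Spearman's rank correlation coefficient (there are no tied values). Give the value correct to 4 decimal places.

-0.4048

Rank a: 2, 4, 7, 1, 5, 3, 8, 6
Rank b: 5, 8, 4, 6, 2, 3, 1, 7
d = rank(a) − rank(b): -3, -4, 3, -5, 3, 0, 7, -1; Σd² = 118
ρ = 1 − 6Σd² / [n(n²−1)] = 1 − 6×118 / (8×63) = 1 − 708/504 ≈ -0.4048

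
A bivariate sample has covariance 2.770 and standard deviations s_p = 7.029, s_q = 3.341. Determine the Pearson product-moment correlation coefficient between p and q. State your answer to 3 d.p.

r = Cov(p,q) / (s_p · s_q) = 2.770 / (7.029 × 3.341)
  = 2.770 / 23.4839 ≈ 0.118

0.118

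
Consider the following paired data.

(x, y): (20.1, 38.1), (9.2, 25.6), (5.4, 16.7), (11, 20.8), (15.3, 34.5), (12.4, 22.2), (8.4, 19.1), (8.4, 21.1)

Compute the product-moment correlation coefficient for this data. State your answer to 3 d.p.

0.919

n = 8, Σx = 90.2, Σy = 198.1, Σx² = 1167.78, Σy² = 5311.61, Σxy = 2461.12
nΣxy − ΣxΣy = 19688.96 − 17868.62 = 1820.34
nΣx² − (Σx)² = 9342.24 − 8136.04 = 1206.2; nΣy² − (Σy)² = 42492.88 − 39243.61 = 3249.27
r = 1820.34 / √(1206.2 × 3249.27) = 1820.34 / 1979.7145 ≈ 0.919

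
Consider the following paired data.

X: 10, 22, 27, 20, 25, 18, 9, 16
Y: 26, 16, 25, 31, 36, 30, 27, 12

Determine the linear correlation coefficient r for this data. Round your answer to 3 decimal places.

0.144

n = 8, ΣX = 147, ΣY = 203, ΣX² = 2999, ΣY² = 5587, ΣXY = 3782
nΣXY − ΣXΣY = 30256 − 29841 = 415
nΣX² − (ΣX)² = 23992 − 21609 = 2383; nΣY² − (ΣY)² = 44696 − 41209 = 3487
r = 415 / √(2383 × 3487) = 415 / 2882.6240 ≈ 0.144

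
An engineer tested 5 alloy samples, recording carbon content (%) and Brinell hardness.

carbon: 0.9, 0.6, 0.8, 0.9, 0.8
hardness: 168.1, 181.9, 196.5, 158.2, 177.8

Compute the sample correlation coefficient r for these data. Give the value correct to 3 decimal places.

n = 5, Σx = 4, Σy = 882.5, Σx² = 3.26, Σy² = 156597.55, Σxy = 702.25
nΣxy − ΣxΣy = 3511.25 − 3530 = -18.75
nΣx² − (Σx)² = 16.3 − 16 = 0.3; nΣy² − (Σy)² = 782987.75 − 778806.25 = 4181.5
r = -18.75 / √(0.3 × 4181.5) = -18.75 / 35.4182 ≈ -0.529

-0.529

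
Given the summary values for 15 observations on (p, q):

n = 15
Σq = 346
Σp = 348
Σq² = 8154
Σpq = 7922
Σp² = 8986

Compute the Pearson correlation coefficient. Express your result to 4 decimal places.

r = (nΣpq − ΣpΣq) / √[(nΣp² − (Σp)²)(nΣq² − (Σq)²)]
Numerator: 15×7922 − 348×346 = -1578
Denominator: √[(134790 − 121104)(122310 − 119716)] = √[13686 × 2594] = 5958.3122
r = -1578 / 5958.3122 ≈ -0.2648

-0.2648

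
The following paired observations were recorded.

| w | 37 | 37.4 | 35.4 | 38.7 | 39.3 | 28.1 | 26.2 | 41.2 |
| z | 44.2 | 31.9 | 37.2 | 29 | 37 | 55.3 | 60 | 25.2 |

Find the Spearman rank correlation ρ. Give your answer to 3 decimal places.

-0.905

Rank w: 4, 5, 3, 6, 7, 2, 1, 8
Rank z: 6, 3, 5, 2, 4, 7, 8, 1
d = rank(w) − rank(z): -2, 2, -2, 4, 3, -5, -7, 7; Σd² = 160
ρ = 1 − 6Σd² / [n(n²−1)] = 1 − 6×160 / (8×63) = 1 − 960/504 ≈ -0.905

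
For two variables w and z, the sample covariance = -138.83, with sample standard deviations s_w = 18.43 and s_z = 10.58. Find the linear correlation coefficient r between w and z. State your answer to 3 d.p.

-0.712

r = Cov(w,z) / (s_w · s_z) = -138.83 / (18.43 × 10.58)
  = -138.83 / 194.9894 ≈ -0.712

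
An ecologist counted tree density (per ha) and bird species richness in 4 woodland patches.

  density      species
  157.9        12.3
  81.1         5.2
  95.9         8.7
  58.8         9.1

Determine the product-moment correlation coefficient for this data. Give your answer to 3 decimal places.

0.699

n = 4, Σx = 393.7, Σy = 35.3, Σx² = 44163.87, Σy² = 336.83, Σxy = 3733.3
nΣxy − ΣxΣy = 14933.2 − 13897.61 = 1035.59
nΣx² − (Σx)² = 176655.48 − 154999.69 = 21655.79; nΣy² − (Σy)² = 1347.32 − 1246.09 = 101.23
r = 1035.59 / √(21655.79 × 101.23) = 1035.59 / 1480.6133 ≈ 0.699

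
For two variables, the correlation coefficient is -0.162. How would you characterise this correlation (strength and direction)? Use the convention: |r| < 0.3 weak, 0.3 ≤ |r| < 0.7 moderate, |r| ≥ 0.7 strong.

weak negative

r = -0.162 < 0 so the relationship is negative.
|r| = 0.162, which falls in the weak range.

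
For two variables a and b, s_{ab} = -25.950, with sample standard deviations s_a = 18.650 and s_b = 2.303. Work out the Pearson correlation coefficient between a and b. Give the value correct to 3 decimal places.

r = Cov(a,b) / (s_a · s_b) = -25.950 / (18.650 × 2.303)
  = -25.950 / 42.9509 ≈ -0.604

-0.604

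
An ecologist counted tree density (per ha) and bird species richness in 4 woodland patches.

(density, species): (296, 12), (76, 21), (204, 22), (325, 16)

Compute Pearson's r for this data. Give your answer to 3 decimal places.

-0.741

n = 4, Σx = 901, Σy = 71, Σx² = 240633, Σy² = 1325, Σxy = 14836
nΣxy − ΣxΣy = 59344 − 63971 = -4627
nΣx² − (Σx)² = 962532 − 811801 = 150731; nΣy² − (Σy)² = 5300 − 5041 = 259
r = -4627 / √(150731 × 259) = -4627 / 6248.1460 ≈ -0.741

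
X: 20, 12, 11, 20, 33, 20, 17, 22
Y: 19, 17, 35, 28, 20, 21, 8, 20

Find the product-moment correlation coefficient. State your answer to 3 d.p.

n = 8, ΣX = 155, ΣY = 168, ΣX² = 3327, ΣY² = 3964, ΣXY = 3185
nΣXY − ΣXΣY = 25480 − 26040 = -560
nΣX² − (ΣX)² = 26616 − 24025 = 2591; nΣY² − (ΣY)² = 31712 − 28224 = 3488
r = -560 / √(2591 × 3488) = -560 / 3006.2282 ≈ -0.186

-0.186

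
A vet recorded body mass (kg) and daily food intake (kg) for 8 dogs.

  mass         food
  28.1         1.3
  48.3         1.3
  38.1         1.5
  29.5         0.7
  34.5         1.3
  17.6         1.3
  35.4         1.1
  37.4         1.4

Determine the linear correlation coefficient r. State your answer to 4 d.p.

0.2215

n = 8, Σx = 268.9, Σy = 9.9, Σx² = 9596.29, Σy² = 12.67, Σxy = 336.15
nΣxy − ΣxΣy = 2689.2 − 2662.11 = 27.09
nΣx² − (Σx)² = 76770.32 − 72307.21 = 4463.11; nΣy² − (Σy)² = 101.36 − 98.01 = 3.35
r = 27.09 / √(4463.11 × 3.35) = 27.09 / 122.2760 ≈ 0.2215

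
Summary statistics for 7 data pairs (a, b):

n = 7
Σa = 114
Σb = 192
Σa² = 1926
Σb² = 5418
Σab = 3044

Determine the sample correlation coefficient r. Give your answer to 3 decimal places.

-0.807

r = (nΣab − ΣaΣb) / √[(nΣa² − (Σa)²)(nΣb² − (Σb)²)]
Numerator: 7×3044 − 114×192 = -580
Denominator: √[(13482 − 12996)(37926 − 36864)] = √[486 × 1062] = 718.4233
r = -580 / 718.4233 ≈ -0.807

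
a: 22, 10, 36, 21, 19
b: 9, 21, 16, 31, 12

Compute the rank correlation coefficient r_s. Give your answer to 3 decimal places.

-0.300

Rank a: 4, 1, 5, 3, 2
Rank b: 1, 4, 3, 5, 2
d = rank(a) − rank(b): 3, -3, 2, -2, 0; Σd² = 26
ρ = 1 − 6Σd² / [n(n²−1)] = 1 − 6×26 / (5×24) = 1 − 156/120 ≈ -0.300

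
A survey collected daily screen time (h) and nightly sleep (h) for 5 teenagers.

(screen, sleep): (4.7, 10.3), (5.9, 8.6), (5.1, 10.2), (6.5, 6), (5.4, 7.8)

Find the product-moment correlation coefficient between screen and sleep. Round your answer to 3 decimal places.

n = 5, Σx = 27.6, Σy = 42.9, Σx² = 154.32, Σy² = 380.93, Σxy = 232.29
nΣxy − ΣxΣy = 1161.45 − 1184.04 = -22.59
nΣx² − (Σx)² = 771.6 − 761.76 = 9.84; nΣy² − (Σy)² = 1904.65 − 1840.41 = 64.24
r = -22.59 / √(9.84 × 64.24) = -22.59 / 25.1420 ≈ -0.898

-0.898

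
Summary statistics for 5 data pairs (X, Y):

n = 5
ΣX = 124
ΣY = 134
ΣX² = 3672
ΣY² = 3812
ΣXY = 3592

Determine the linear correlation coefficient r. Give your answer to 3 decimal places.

r = (nΣXY − ΣXΣY) / √[(nΣX² − (ΣX)²)(nΣY² − (ΣY)²)]
Numerator: 5×3592 − 124×134 = 1344
Denominator: √[(18360 − 15376)(19060 − 17956)] = √[2984 × 1104] = 1815.0306
r = 1344 / 1815.0306 ≈ 0.740

0.740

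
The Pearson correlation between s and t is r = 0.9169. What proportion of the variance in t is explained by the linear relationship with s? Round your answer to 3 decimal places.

0.841

r² = (0.9169)² = 0.841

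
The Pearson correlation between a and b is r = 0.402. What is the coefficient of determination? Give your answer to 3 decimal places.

0.162

r² = (0.402)² = 0.162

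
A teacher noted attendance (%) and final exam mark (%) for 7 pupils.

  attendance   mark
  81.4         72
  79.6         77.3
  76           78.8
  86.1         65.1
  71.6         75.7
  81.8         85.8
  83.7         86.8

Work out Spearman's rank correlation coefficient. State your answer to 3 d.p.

0.000

Rank attendance: 4, 3, 2, 7, 1, 5, 6
Rank mark: 2, 4, 5, 1, 3, 6, 7
d = rank(attendance) − rank(mark): 2, -1, -3, 6, -2, -1, -1; Σd² = 56
ρ = 1 − 6Σd² / [n(n²−1)] = 1 − 6×56 / (7×48) = 1 − 336/336 ≈ 0.000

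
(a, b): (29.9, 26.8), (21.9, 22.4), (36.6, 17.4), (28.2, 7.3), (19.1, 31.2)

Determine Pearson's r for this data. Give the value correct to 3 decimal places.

-0.479

n = 5, Σa = 135.7, Σb = 105.1, Σa² = 3873.23, Σb² = 2549.49, Σab = 2730.5
nΣab − ΣaΣb = 13652.5 − 14262.07 = -609.57
nΣa² − (Σa)² = 19366.15 − 18414.49 = 951.66; nΣb² − (Σb)² = 12747.45 − 11046.01 = 1701.44
r = -609.57 / √(951.66 × 1701.44) = -609.57 / 1272.4749 ≈ -0.479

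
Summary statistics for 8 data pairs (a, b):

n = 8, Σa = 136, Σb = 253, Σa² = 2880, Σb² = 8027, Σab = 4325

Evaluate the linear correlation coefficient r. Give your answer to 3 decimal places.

0.198

r = (nΣab − ΣaΣb) / √[(nΣa² − (Σa)²)(nΣb² − (Σb)²)]
Numerator: 8×4325 − 136×253 = 192
Denominator: √[(23040 − 18496)(64216 − 64009)] = √[4544 × 207] = 969.8495
r = 192 / 969.8495 ≈ 0.198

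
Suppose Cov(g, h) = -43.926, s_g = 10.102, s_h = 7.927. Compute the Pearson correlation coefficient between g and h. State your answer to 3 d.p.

r = Cov(g,h) / (s_g · s_h) = -43.926 / (10.102 × 7.927)
  = -43.926 / 80.0786 ≈ -0.549

-0.549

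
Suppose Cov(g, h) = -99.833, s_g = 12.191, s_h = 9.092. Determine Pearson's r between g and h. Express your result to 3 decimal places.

r = Cov(g,h) / (s_g · s_h) = -99.833 / (12.191 × 9.092)
  = -99.833 / 110.8406 ≈ -0.901

-0.901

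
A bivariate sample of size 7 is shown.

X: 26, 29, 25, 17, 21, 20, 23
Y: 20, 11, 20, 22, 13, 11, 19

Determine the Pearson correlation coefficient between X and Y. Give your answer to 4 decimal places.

-0.2184

n = 7, ΣX = 161, ΣY = 116, ΣX² = 3801, ΣY² = 2056, ΣXY = 2643
nΣXY − ΣXΣY = 18501 − 18676 = -175
nΣX² − (ΣX)² = 26607 − 25921 = 686; nΣY² − (ΣY)² = 14392 − 13456 = 936
r = -175 / √(686 × 936) = -175 / 801.3089 ≈ -0.2184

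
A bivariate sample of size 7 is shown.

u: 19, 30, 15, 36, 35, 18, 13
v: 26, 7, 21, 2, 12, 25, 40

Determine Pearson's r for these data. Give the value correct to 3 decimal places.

-0.891

n = 7, Σu = 166, Σv = 133, Σu² = 4500, Σv² = 3539, Σuv = 2481
nΣuv − ΣuΣv = 17367 − 22078 = -4711
nΣu² − (Σu)² = 31500 − 27556 = 3944; nΣv² − (Σv)² = 24773 − 17689 = 7084
r = -4711 / √(3944 × 7084) = -4711 / 5285.7635 ≈ -0.891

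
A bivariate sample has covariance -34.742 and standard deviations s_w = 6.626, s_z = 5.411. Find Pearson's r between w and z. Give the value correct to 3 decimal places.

-0.969

r = Cov(w,z) / (s_w · s_z) = -34.742 / (6.626 × 5.411)
  = -34.742 / 35.8533 ≈ -0.969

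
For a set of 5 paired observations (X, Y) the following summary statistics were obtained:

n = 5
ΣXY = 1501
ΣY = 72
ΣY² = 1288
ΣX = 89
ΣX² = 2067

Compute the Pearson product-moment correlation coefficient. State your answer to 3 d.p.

0.630

r = (nΣXY − ΣXΣY) / √[(nΣX² − (ΣX)²)(nΣY² − (ΣY)²)]
Numerator: 5×1501 − 89×72 = 1097
Denominator: √[(10335 − 7921)(6440 − 5184)] = √[2414 × 1256] = 1741.2593
r = 1097 / 1741.2593 ≈ 0.630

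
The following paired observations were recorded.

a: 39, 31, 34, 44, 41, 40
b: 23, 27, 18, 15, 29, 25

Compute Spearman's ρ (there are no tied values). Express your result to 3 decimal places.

Rank a: 3, 1, 2, 6, 5, 4
Rank b: 3, 5, 2, 1, 6, 4
d = rank(a) − rank(b): 0, -4, 0, 5, -1, 0; Σd² = 42
ρ = 1 − 6Σd² / [n(n²−1)] = 1 − 6×42 / (6×35) = 1 − 252/210 ≈ -0.200

-0.200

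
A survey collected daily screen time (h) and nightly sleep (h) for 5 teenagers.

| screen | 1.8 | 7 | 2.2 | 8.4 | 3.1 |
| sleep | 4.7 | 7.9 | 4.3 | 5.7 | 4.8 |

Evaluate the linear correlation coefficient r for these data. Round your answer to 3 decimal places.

0.731

n = 5, Σx = 22.5, Σy = 27.4, Σx² = 137.25, Σy² = 158.52, Σxy = 135.98
nΣxy − ΣxΣy = 679.9 − 616.5 = 63.4
nΣx² − (Σx)² = 686.25 − 506.25 = 180; nΣy² − (Σy)² = 792.6 − 750.76 = 41.84
r = 63.4 / √(180 × 41.84) = 63.4 / 86.7825 ≈ 0.731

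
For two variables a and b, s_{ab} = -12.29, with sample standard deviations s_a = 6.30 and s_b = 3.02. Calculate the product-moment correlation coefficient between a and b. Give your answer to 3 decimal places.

-0.646

r = Cov(a,b) / (s_a · s_b) = -12.29 / (6.30 × 3.02)
  = -12.29 / 19.0260 ≈ -0.646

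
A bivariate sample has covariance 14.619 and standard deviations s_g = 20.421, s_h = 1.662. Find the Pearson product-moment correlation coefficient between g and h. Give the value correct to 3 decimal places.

r = Cov(g,h) / (s_g · s_h) = 14.619 / (20.421 × 1.662)
  = 14.619 / 33.9397 ≈ 0.431

0.431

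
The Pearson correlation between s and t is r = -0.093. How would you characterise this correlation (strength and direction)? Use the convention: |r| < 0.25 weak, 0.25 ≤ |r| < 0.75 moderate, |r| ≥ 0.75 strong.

r = -0.093 < 0 so the relationship is negative.
|r| = 0.093, which falls in the weak range.

weak negative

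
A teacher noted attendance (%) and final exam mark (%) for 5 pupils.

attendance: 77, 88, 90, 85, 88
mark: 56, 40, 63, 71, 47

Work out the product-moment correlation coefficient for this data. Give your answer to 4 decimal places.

n = 5, Σx = 428, Σy = 277, Σx² = 36742, Σy² = 15955, Σxy = 23673
nΣxy − ΣxΣy = 118365 − 118556 = -191
nΣx² − (Σx)² = 183710 − 183184 = 526; nΣy² − (Σy)² = 79775 − 76729 = 3046
r = -191 / √(526 × 3046) = -191 / 1265.7788 ≈ -0.1509

-0.1509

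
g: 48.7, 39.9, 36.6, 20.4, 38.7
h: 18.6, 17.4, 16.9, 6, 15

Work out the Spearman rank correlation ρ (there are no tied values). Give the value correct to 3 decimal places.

Rank g: 5, 4, 2, 1, 3
Rank h: 5, 4, 3, 1, 2
d = rank(g) − rank(h): 0, 0, -1, 0, 1; Σd² = 2
ρ = 1 − 6Σd² / [n(n²−1)] = 1 − 6×2 / (5×24) = 1 − 12/120 ≈ 0.900

0.900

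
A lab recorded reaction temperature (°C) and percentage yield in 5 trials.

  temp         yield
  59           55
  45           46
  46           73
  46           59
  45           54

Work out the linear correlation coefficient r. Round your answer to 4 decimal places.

n = 5, Σx = 241, Σy = 287, Σx² = 11763, Σy² = 16867, Σxy = 13817
nΣxy − ΣxΣy = 69085 − 69167 = -82
nΣx² − (Σx)² = 58815 − 58081 = 734; nΣy² − (Σy)² = 84335 − 82369 = 1966
r = -82 / √(734 × 1966) = -82 / 1201.2677 ≈ -0.0683

-0.0683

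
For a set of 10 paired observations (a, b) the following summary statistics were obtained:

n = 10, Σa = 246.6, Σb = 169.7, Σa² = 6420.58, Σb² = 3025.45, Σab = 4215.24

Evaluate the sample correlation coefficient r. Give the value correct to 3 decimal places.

0.137

r = (nΣab − ΣaΣb) / √[(nΣa² − (Σa)²)(nΣb² − (Σb)²)]
Numerator: 10×4215.24 − 246.6×169.7 = 304.38
Denominator: √[(64205.8 − 60811.56)(30254.5 − 28798.09)] = √[3394.24 × 1456.41] = 2223.3770
r = 304.38 / 2223.3770 ≈ 0.137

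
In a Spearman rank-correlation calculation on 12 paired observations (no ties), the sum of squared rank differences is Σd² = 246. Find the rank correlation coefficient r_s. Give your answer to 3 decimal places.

ρ = 1 − 6Σd² / [n(n²−1)] = 1 − 6×246 / (12×143)
  = 1 − 1476/1716 = 1 − 0.8601 ≈ 0.140

0.140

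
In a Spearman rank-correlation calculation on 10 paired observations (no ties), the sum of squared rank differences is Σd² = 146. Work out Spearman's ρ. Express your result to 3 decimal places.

0.115

ρ = 1 − 6Σd² / [n(n²−1)] = 1 − 6×146 / (10×99)
  = 1 − 876/990 = 1 − 0.8848 ≈ 0.115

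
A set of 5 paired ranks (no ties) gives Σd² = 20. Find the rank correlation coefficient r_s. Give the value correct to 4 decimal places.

ρ = 1 − 6Σd² / [n(n²−1)] = 1 − 6×20 / (5×24)
  = 1 − 120/120 = 1 − 1.00000 ≈ 0.0000

0.0000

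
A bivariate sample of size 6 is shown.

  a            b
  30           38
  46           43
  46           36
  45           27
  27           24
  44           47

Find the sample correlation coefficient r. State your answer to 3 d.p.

0.453

n = 6, Σa = 238, Σb = 215, Σa² = 9822, Σb² = 8103, Σab = 8705
nΣab − ΣaΣb = 52230 − 51170 = 1060
nΣa² − (Σa)² = 58932 − 56644 = 2288; nΣb² − (Σb)² = 48618 − 46225 = 2393
r = 1060 / √(2288 × 2393) = 1060 / 2339.9111 ≈ 0.453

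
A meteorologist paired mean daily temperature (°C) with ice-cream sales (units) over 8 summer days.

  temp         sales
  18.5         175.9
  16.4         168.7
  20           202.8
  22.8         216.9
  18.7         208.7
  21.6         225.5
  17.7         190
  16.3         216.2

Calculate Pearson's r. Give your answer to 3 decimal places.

n = 8, Σx = 152, Σy = 1604.7, Σx² = 2926.28, Σy² = 324822.33, Σxy = 30682.7
nΣxy − ΣxΣy = 245461.6 − 243914.4 = 1547.2
nΣx² − (Σx)² = 23410.24 − 23104 = 306.24; nΣy² − (Σy)² = 2598578.64 − 2575062.09 = 23516.55
r = 1547.2 / √(306.24 × 23516.55) = 1547.2 / 2683.5999 ≈ 0.577

0.577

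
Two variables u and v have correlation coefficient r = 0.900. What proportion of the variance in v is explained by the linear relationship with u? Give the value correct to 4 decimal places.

r² = (0.900)² = 0.8100

0.8100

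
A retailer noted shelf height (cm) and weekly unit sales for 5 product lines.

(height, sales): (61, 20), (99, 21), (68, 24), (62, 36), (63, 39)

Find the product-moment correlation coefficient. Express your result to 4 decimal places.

-0.4626

n = 5, Σx = 353, Σy = 140, Σx² = 25959, Σy² = 4234, Σxy = 9620
nΣxy − ΣxΣy = 48100 − 49420 = -1320
nΣx² − (Σx)² = 129795 − 124609 = 5186; nΣy² − (Σy)² = 21170 − 19600 = 1570
r = -1320 / √(5186 × 1570) = -1320 / 2853.4225 ≈ -0.4626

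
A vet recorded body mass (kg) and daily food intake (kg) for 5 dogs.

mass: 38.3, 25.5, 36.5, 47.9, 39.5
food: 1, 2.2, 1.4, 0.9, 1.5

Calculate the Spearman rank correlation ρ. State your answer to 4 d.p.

-0.7000

Rank mass: 3, 1, 2, 5, 4
Rank food: 2, 5, 3, 1, 4
d = rank(mass) − rank(food): 1, -4, -1, 4, 0; Σd² = 34
ρ = 1 − 6Σd² / [n(n²−1)] = 1 − 6×34 / (5×24) = 1 − 204/120 ≈ -0.7000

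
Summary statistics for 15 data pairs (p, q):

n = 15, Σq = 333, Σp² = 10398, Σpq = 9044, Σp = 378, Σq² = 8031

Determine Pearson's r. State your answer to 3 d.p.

r = (nΣpq − ΣpΣq) / √[(nΣp² − (Σp)²)(nΣq² − (Σq)²)]
Numerator: 15×9044 − 378×333 = 9786
Denominator: √[(155970 − 142884)(120465 − 110889)] = √[13086 × 9576] = 11194.2635
r = 9786 / 11194.2635 ≈ 0.874

0.874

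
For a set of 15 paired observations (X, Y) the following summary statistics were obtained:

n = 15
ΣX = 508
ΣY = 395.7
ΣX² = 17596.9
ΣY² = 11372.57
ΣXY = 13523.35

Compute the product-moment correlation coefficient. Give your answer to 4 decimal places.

r = (nΣXY − ΣXΣY) / √[(nΣX² − (ΣX)²)(nΣY² − (ΣY)²)]
Numerator: 15×13523.35 − 508×395.7 = 1834.65
Denominator: √[(263953.5 − 258064)(170588.55 − 156578.49)] = √[5889.5 × 14010.06] = 9083.6253
r = 1834.65 / 9083.6253 ≈ 0.2020

0.2020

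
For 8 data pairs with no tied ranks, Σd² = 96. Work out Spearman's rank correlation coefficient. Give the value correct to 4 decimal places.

ρ = 1 − 6Σd² / [n(n²−1)] = 1 − 6×96 / (8×63)
  = 1 − 576/504 = 1 − 1.14286 ≈ -0.1429

-0.1429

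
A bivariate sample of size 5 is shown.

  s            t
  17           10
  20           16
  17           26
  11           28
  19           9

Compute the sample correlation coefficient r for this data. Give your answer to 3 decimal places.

-0.682

n = 5, Σs = 84, Σt = 89, Σs² = 1460, Σt² = 1897, Σst = 1411
nΣst − ΣsΣt = 7055 − 7476 = -421
nΣs² − (Σs)² = 7300 − 7056 = 244; nΣt² − (Σt)² = 9485 − 7921 = 1564
r = -421 / √(244 × 1564) = -421 / 617.7508 ≈ -0.682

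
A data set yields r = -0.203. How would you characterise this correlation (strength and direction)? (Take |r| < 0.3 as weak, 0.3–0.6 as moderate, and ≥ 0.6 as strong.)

weak negative

r = -0.203 < 0 so the relationship is negative.
|r| = 0.203, which falls in the weak range.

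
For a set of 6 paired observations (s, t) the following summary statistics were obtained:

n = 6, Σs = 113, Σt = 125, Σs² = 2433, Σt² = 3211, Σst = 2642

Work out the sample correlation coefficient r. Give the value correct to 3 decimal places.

r = (nΣst − ΣsΣt) / √[(nΣs² − (Σs)²)(nΣt² − (Σt)²)]
Numerator: 6×2642 − 113×125 = 1727
Denominator: √[(14598 − 12769)(19266 − 15625)] = √[1829 × 3641] = 2580.5792
r = 1727 / 2580.5792 ≈ 0.669

0.669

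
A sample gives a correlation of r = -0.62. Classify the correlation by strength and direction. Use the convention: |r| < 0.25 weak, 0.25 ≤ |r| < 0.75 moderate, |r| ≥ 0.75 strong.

r = -0.62 < 0 so the relationship is negative.
|r| = 0.62, which falls in the moderate range.

moderate negative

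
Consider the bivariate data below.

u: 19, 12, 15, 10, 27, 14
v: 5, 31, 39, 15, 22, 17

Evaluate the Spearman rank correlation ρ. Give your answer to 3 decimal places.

Rank u: 5, 2, 4, 1, 6, 3
Rank v: 1, 5, 6, 2, 4, 3
d = rank(u) − rank(v): 4, -3, -2, -1, 2, 0; Σd² = 34
ρ = 1 − 6Σd² / [n(n²−1)] = 1 − 6×34 / (6×35) = 1 − 204/210 ≈ 0.029

0.029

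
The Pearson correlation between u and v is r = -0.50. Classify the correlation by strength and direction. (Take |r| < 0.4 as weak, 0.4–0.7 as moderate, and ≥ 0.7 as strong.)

r = -0.50 < 0 so the relationship is negative.
|r| = 0.50, which falls in the moderate range.

moderate negative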